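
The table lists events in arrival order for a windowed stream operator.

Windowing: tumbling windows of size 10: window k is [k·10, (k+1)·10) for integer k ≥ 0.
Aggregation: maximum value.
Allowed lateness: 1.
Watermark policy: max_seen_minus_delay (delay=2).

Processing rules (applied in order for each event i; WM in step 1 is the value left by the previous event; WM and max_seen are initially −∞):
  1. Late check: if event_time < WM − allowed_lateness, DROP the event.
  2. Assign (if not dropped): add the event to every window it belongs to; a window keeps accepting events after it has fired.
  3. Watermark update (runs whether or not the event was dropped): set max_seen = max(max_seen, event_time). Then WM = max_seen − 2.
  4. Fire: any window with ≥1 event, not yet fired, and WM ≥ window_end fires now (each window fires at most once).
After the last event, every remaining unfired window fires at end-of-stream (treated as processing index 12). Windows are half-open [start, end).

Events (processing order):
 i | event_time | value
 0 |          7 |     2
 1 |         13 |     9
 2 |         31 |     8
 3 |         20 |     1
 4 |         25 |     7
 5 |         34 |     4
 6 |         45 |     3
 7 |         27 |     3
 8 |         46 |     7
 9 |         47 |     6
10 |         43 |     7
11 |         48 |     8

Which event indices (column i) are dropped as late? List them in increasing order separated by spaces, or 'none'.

3 4 7 10

i=0 t=7 v=2: → [0,10); WM=5
i=1 t=13 v=9: → [10,20); WM=11; [0,10) fires=2
i=2 t=31 v=8: → [30,40); WM=29; [10,20) fires=9
i=3 t=20 v=1: DROP (t<29-1); WM=29
i=4 t=25 v=7: DROP (t<29-1); WM=29
i=5 t=34 v=4: → [30,40); WM=32
i=6 t=45 v=3: → [40,50); WM=43; [30,40) fires=8
i=7 t=27 v=3: DROP (t<43-1); WM=43
i=8 t=46 v=7: → [40,50); WM=44
i=9 t=47 v=6: → [40,50); WM=45
i=10 t=43 v=7: DROP (t<45-1); WM=45
i=11 t=48 v=8: → [40,50); WM=46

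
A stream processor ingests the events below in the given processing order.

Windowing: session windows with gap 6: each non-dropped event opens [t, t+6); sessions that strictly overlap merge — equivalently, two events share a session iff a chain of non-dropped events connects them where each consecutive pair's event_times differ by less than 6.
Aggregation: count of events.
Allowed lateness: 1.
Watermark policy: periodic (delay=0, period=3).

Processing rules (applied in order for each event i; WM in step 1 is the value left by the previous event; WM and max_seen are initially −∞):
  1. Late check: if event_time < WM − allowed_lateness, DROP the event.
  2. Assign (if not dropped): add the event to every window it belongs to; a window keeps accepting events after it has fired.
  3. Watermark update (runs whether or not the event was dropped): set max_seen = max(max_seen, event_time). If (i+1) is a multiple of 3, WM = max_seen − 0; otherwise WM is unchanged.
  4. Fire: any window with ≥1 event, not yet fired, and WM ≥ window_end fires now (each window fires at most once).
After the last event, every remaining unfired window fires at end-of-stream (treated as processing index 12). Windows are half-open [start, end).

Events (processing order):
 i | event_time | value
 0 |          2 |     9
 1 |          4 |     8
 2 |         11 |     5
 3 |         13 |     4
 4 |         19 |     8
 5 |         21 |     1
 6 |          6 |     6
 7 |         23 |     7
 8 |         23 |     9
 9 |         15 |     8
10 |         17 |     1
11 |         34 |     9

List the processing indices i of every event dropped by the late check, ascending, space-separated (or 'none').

i=0 t=2 v=9: → [2,8); WM=−∞
i=1 t=4 v=8: → [2,10); WM=−∞
i=2 t=11 v=5: → [11,17); WM=11
i=3 t=13 v=4: → [11,19); WM=11
i=4 t=19 v=8: → [19,25); WM=11
i=5 t=21 v=1: → [19,27); WM=21
i=6 t=6 v=6: DROP (t<21-1); WM=21
i=7 t=23 v=7: → [19,29); WM=21
i=8 t=23 v=9: → [19,29); WM=23
i=9 t=15 v=8: DROP (t<23-1); WM=23
i=10 t=17 v=1: DROP (t<23-1); WM=23
i=11 t=34 v=9: → [34,40); WM=34

6 9 10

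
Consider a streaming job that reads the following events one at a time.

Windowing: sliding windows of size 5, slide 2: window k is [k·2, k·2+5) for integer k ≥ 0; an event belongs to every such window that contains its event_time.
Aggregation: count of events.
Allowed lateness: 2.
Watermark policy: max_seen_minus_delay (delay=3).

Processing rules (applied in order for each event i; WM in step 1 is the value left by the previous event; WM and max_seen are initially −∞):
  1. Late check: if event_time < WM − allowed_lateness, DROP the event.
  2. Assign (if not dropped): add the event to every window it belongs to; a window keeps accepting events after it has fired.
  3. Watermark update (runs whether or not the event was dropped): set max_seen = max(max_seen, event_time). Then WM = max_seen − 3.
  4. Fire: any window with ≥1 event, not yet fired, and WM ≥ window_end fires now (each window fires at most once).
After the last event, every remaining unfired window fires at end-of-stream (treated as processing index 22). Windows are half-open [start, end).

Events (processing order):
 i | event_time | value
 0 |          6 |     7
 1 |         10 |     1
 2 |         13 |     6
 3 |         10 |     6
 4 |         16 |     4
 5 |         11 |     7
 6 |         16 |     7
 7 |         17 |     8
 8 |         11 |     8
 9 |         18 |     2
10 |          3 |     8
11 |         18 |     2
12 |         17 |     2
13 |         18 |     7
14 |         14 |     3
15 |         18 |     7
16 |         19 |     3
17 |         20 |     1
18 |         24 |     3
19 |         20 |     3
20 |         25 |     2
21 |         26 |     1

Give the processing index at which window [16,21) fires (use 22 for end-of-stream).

i=0 t=6 v=7: → [6,11),[4,9),[2,7); WM=3
i=1 t=10 v=1: → [10,15),[8,13),[6,11); WM=7; [2,7) fires=1
i=2 t=13 v=6: → [12,17),[10,15); WM=10; [4,9) fires=1
i=3 t=10 v=6: → [10,15),[8,13),[6,11); WM=10
i=4 t=16 v=4: → [16,21),[14,19),[12,17); WM=13; [6,11) fires=3 [8,13) fires=2
i=5 t=11 v=7: → [10,15),[8,13); WM=13
i=6 t=16 v=7: → [16,21),[14,19),[12,17); WM=13
i=7 t=17 v=8: → [16,21),[14,19); WM=14
i=8 t=11 v=8: DROP (t<14-2); WM=14
i=9 t=18 v=2: → [18,23),[16,21),[14,19); WM=15; [10,15) fires=4
i=10 t=3 v=8: DROP (t<15-2); WM=15
i=11 t=18 v=2: → [18,23),[16,21),[14,19); WM=15
i=12 t=17 v=2: → [16,21),[14,19); WM=15
i=13 t=18 v=7: → [18,23),[16,21),[14,19); WM=15
i=14 t=14 v=3: → [14,19),[12,17),[10,15); WM=15
i=15 t=18 v=7: → [18,23),[16,21),[14,19); WM=15
i=16 t=19 v=3: → [18,23),[16,21); WM=16
i=17 t=20 v=1: → [20,25),[18,23),[16,21); WM=17; [12,17) fires=4
i=18 t=24 v=3: → [24,29),[22,27),[20,25); WM=21; [14,19) fires=9 [16,21) fires=10
i=19 t=20 v=3: → [20,25),[18,23),[16,21); WM=21
i=20 t=25 v=2: → [24,29),[22,27); WM=22
i=21 t=26 v=1: → [26,31),[24,29),[22,27); WM=23; [18,23) fires=7

18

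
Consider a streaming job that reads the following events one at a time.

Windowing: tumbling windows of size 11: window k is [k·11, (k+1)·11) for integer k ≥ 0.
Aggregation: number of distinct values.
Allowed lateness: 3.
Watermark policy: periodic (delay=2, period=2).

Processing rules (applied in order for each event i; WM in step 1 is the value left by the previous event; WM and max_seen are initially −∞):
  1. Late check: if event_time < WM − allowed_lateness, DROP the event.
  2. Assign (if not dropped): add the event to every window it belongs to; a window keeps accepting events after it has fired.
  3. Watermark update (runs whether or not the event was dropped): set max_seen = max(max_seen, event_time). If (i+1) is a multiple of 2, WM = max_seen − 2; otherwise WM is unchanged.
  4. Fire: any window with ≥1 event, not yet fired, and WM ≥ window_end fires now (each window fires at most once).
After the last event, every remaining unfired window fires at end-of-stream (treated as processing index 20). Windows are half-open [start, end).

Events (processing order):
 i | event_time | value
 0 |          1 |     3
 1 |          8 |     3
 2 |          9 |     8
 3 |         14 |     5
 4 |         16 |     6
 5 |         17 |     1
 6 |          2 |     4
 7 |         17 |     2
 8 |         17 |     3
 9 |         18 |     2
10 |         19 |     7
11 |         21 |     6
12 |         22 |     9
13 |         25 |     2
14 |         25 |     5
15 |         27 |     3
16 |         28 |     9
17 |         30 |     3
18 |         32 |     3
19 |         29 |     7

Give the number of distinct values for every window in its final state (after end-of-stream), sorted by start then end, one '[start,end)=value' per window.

[0,11)=2 [11,22)=6 [22,33)=5

i=0 t=1 v=3: → [0,11); WM=−∞
i=1 t=8 v=3: → [0,11); WM=6
i=2 t=9 v=8: → [0,11); WM=6
i=3 t=14 v=5: → [11,22); WM=12; [0,11) fires=2
i=4 t=16 v=6: → [11,22); WM=12
i=5 t=17 v=1: → [11,22); WM=15
i=6 t=2 v=4: DROP (t<15-3); WM=15
i=7 t=17 v=2: → [11,22); WM=15
i=8 t=17 v=3: → [11,22); WM=15
i=9 t=18 v=2: → [11,22); WM=16
i=10 t=19 v=7: → [11,22); WM=16
i=11 t=21 v=6: → [11,22); WM=19
i=12 t=22 v=9: → [22,33); WM=19
i=13 t=25 v=2: → [22,33); WM=23; [11,22) fires=6
i=14 t=25 v=5: → [22,33); WM=23
i=15 t=27 v=3: → [22,33); WM=25
i=16 t=28 v=9: → [22,33); WM=25
i=17 t=30 v=3: → [22,33); WM=28
i=18 t=32 v=3: → [22,33); WM=28
i=19 t=29 v=7: → [22,33); WM=30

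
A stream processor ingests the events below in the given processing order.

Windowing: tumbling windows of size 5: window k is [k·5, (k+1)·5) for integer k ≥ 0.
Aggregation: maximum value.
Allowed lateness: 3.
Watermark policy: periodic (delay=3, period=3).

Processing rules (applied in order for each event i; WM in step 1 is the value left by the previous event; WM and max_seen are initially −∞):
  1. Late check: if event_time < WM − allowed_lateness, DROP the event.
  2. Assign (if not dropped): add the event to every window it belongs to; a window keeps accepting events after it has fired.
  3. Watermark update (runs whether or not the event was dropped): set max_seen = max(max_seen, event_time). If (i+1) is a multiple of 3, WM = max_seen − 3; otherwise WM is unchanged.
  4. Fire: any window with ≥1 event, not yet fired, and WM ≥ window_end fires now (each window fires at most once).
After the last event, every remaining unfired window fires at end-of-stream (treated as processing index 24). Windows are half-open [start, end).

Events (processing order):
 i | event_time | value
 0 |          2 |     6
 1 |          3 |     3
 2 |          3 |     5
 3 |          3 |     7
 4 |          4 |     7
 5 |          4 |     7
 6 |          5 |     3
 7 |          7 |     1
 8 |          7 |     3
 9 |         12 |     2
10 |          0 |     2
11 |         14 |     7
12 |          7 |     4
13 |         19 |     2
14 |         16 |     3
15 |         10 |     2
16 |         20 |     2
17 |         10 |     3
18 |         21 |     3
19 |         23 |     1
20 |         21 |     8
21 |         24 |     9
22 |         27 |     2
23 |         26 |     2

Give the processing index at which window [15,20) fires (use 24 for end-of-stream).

20

i=0 t=2 v=6: → [0,5); WM=−∞
i=1 t=3 v=3: → [0,5); WM=−∞
i=2 t=3 v=5: → [0,5); WM=0
i=3 t=3 v=7: → [0,5); WM=0
i=4 t=4 v=7: → [0,5); WM=0
i=5 t=4 v=7: → [0,5); WM=1
i=6 t=5 v=3: → [5,10); WM=1
i=7 t=7 v=1: → [5,10); WM=1
i=8 t=7 v=3: → [5,10); WM=4
i=9 t=12 v=2: → [10,15); WM=4
i=10 t=0 v=2: DROP (t<4-3); WM=4
i=11 t=14 v=7: → [10,15); WM=11; [0,5) fires=7 [5,10) fires=3
i=12 t=7 v=4: DROP (t<11-3); WM=11
i=13 t=19 v=2: → [15,20); WM=11
i=14 t=16 v=3: → [15,20); WM=16; [10,15) fires=7
i=15 t=10 v=2: DROP (t<16-3); WM=16
i=16 t=20 v=2: → [20,25); WM=16
i=17 t=10 v=3: DROP (t<16-3); WM=17
i=18 t=21 v=3: → [20,25); WM=17
i=19 t=23 v=1: → [20,25); WM=17
i=20 t=21 v=8: → [20,25); WM=20; [15,20) fires=3
i=21 t=24 v=9: → [20,25); WM=20
i=22 t=27 v=2: → [25,30); WM=20
i=23 t=26 v=2: → [25,30); WM=24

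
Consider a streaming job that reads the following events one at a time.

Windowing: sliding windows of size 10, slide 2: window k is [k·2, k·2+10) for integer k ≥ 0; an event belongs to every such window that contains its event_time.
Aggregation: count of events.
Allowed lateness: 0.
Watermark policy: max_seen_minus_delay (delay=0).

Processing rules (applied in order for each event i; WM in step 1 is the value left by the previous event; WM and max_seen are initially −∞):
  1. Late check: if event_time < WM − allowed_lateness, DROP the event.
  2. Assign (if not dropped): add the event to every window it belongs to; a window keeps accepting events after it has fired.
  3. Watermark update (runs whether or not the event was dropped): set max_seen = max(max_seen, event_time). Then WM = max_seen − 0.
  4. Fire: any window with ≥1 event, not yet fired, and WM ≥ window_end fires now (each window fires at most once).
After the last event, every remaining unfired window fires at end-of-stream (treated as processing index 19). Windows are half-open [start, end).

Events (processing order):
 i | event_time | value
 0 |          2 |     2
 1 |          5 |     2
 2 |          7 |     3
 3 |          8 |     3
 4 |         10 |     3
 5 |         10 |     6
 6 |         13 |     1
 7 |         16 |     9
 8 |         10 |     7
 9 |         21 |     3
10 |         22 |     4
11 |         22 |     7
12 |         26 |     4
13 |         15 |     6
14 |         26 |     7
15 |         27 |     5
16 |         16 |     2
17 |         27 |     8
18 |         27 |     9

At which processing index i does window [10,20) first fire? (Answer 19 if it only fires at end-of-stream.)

9

i=0 t=2 v=2: → [2,12),[0,10); WM=2
i=1 t=5 v=2: → [4,14),[2,12),[0,10); WM=5
i=2 t=7 v=3: → [6,16),[4,14),[2,12),[0,10); WM=7
i=3 t=8 v=3: → [8,18),[6,16),[4,14),[2,12),[0,10); WM=8
i=4 t=10 v=3: → [10,20),[8,18),[6,16),[4,14),[2,12); WM=10; [0,10) fires=4
i=5 t=10 v=6: → [10,20),[8,18),[6,16),[4,14),[2,12); WM=10
i=6 t=13 v=1: → [12,22),[10,20),[8,18),[6,16),[4,14); WM=13; [2,12) fires=6
i=7 t=16 v=9: → [16,26),[14,24),[12,22),[10,20),[8,18); WM=16; [4,14) fires=6 [6,16) fires=5
i=8 t=10 v=7: DROP (t<16-0); WM=16
i=9 t=21 v=3: → [20,30),[18,28),[16,26),[14,24),[12,22); WM=21; [8,18) fires=5 [10,20) fires=4
i=10 t=22 v=4: → [22,32),[20,30),[18,28),[16,26),[14,24); WM=22; [12,22) fires=3
i=11 t=22 v=7: → [22,32),[20,30),[18,28),[16,26),[14,24); WM=22
i=12 t=26 v=4: → [26,36),[24,34),[22,32),[20,30),[18,28); WM=26; [14,24) fires=4 [16,26) fires=4
i=13 t=15 v=6: DROP (t<26-0); WM=26
i=14 t=26 v=7: → [26,36),[24,34),[22,32),[20,30),[18,28); WM=26
i=15 t=27 v=5: → [26,36),[24,34),[22,32),[20,30),[18,28); WM=27
i=16 t=16 v=2: DROP (t<27-0); WM=27
i=17 t=27 v=8: → [26,36),[24,34),[22,32),[20,30),[18,28); WM=27
i=18 t=27 v=9: → [26,36),[24,34),[22,32),[20,30),[18,28); WM=27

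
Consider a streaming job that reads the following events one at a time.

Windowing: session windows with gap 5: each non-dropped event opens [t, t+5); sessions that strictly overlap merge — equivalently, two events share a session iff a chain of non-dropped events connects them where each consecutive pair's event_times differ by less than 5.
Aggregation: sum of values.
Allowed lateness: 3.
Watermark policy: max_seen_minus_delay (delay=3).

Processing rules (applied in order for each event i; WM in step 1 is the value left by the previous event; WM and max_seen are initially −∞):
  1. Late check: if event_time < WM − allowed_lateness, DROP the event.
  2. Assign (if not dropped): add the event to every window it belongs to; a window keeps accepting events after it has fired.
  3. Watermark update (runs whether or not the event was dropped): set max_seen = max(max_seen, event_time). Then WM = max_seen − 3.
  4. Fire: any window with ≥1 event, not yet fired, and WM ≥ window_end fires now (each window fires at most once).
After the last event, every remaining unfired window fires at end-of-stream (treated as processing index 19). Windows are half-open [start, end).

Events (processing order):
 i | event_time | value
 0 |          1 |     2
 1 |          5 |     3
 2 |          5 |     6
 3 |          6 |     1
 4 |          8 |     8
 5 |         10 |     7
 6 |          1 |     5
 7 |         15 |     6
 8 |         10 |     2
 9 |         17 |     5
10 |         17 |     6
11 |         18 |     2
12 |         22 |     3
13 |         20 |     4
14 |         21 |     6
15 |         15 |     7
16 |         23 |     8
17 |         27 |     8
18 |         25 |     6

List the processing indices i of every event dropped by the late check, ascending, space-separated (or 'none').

6 15

i=0 t=1 v=2: → [1,6); WM=-2
i=1 t=5 v=3: → [1,10); WM=2
i=2 t=5 v=6: → [1,10); WM=2
i=3 t=6 v=1: → [1,11); WM=3
i=4 t=8 v=8: → [1,13); WM=5
i=5 t=10 v=7: → [1,15); WM=7
i=6 t=1 v=5: DROP (t<7-3); WM=7
i=7 t=15 v=6: → [15,20); WM=12
i=8 t=10 v=2: → [1,15); WM=12
i=9 t=17 v=5: → [15,22); WM=14
i=10 t=17 v=6: → [15,22); WM=14
i=11 t=18 v=2: → [15,23); WM=15
i=12 t=22 v=3: → [15,27); WM=19
i=13 t=20 v=4: → [15,27); WM=19
i=14 t=21 v=6: → [15,27); WM=19
i=15 t=15 v=7: DROP (t<19-3); WM=19
i=16 t=23 v=8: → [15,28); WM=20
i=17 t=27 v=8: → [15,32); WM=24
i=18 t=25 v=6: → [15,32); WM=24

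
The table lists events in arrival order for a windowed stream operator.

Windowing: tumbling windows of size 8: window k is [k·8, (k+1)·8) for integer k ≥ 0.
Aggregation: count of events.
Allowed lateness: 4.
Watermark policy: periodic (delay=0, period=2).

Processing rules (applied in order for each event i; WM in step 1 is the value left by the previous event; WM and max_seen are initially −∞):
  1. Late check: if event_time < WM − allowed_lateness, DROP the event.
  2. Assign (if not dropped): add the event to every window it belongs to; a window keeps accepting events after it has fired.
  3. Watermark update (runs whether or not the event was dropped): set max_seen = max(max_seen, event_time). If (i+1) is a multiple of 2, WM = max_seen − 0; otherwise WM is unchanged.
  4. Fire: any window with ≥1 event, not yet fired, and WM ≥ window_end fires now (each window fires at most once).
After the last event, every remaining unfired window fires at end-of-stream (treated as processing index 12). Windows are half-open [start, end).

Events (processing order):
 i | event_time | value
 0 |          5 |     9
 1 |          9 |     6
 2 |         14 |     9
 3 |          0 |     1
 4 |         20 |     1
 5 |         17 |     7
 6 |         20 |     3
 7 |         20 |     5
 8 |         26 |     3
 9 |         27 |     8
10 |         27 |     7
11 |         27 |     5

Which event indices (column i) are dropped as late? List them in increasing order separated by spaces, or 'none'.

i=0 t=5 v=9: → [0,8); WM=−∞
i=1 t=9 v=6: → [8,16); WM=9; [0,8) fires=1
i=2 t=14 v=9: → [8,16); WM=9
i=3 t=0 v=1: DROP (t<9-4); WM=14
i=4 t=20 v=1: → [16,24); WM=14
i=5 t=17 v=7: → [16,24); WM=20; [8,16) fires=2
i=6 t=20 v=3: → [16,24); WM=20
i=7 t=20 v=5: → [16,24); WM=20
i=8 t=26 v=3: → [24,32); WM=20
i=9 t=27 v=8: → [24,32); WM=27; [16,24) fires=4
i=10 t=27 v=7: → [24,32); WM=27
i=11 t=27 v=5: → [24,32); WM=27

3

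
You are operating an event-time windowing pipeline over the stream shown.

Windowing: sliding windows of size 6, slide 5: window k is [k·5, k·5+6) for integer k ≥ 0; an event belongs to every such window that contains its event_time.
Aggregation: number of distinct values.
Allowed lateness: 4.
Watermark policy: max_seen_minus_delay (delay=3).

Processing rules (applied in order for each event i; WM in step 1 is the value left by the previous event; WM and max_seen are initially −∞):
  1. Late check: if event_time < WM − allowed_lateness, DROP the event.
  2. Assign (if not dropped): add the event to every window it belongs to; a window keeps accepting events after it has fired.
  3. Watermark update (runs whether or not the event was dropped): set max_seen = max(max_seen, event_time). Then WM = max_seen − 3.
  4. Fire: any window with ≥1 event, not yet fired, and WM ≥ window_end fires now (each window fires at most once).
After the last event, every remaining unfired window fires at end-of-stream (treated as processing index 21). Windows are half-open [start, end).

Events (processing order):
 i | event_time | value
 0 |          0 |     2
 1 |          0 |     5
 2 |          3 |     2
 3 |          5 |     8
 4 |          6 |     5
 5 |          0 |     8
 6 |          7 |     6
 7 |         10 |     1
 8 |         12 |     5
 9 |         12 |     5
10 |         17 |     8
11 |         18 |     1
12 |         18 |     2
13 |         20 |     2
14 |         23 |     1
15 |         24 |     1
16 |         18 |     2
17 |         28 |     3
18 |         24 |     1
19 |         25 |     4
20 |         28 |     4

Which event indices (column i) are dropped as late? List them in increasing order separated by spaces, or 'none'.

none

i=0 t=0 v=2: → [0,6); WM=-3
i=1 t=0 v=5: → [0,6); WM=-3
i=2 t=3 v=2: → [0,6); WM=0
i=3 t=5 v=8: → [5,11),[0,6); WM=2
i=4 t=6 v=5: → [5,11); WM=3
i=5 t=0 v=8: → [0,6); WM=3
i=6 t=7 v=6: → [5,11); WM=4
i=7 t=10 v=1: → [10,16),[5,11); WM=7; [0,6) fires=3
i=8 t=12 v=5: → [10,16); WM=9
i=9 t=12 v=5: → [10,16); WM=9
i=10 t=17 v=8: → [15,21); WM=14; [5,11) fires=4
i=11 t=18 v=1: → [15,21); WM=15
i=12 t=18 v=2: → [15,21); WM=15
i=13 t=20 v=2: → [20,26),[15,21); WM=17; [10,16) fires=2
i=14 t=23 v=1: → [20,26); WM=20
i=15 t=24 v=1: → [20,26); WM=21; [15,21) fires=3
i=16 t=18 v=2: → [15,21); WM=21
i=17 t=28 v=3: → [25,31); WM=25
i=18 t=24 v=1: → [20,26); WM=25
i=19 t=25 v=4: → [25,31),[20,26); WM=25
i=20 t=28 v=4: → [25,31); WM=25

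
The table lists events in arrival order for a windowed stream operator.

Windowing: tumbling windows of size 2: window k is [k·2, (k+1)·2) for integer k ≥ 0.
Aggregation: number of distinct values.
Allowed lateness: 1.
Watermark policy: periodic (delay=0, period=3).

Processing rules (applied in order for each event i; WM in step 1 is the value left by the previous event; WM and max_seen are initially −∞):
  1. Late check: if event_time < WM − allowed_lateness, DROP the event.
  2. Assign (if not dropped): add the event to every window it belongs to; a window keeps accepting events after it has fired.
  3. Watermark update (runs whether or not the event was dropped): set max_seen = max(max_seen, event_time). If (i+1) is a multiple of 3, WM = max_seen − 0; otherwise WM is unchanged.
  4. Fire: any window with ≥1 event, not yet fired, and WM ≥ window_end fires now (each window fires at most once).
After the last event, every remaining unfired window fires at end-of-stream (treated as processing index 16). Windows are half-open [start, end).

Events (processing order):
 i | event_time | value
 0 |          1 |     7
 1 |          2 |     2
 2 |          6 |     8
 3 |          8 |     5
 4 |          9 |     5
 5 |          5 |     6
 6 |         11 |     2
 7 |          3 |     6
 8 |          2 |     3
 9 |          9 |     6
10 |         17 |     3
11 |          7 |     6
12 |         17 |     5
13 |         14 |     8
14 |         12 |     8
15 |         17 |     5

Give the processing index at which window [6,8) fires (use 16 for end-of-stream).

5

i=0 t=1 v=7: → [0,2); WM=−∞
i=1 t=2 v=2: → [2,4); WM=−∞
i=2 t=6 v=8: → [6,8); WM=6; [0,2) fires=1 [2,4) fires=1
i=3 t=8 v=5: → [8,10); WM=6
i=4 t=9 v=5: → [8,10); WM=6
i=5 t=5 v=6: → [4,6); WM=9; [4,6) fires=1 [6,8) fires=1
i=6 t=11 v=2: → [10,12); WM=9
i=7 t=3 v=6: DROP (t<9-1); WM=9
i=8 t=2 v=3: DROP (t<9-1); WM=11; [8,10) fires=1
i=9 t=9 v=6: DROP (t<11-1); WM=11
i=10 t=17 v=3: → [16,18); WM=11
i=11 t=7 v=6: DROP (t<11-1); WM=17; [10,12) fires=1
i=12 t=17 v=5: → [16,18); WM=17
i=13 t=14 v=8: DROP (t<17-1); WM=17
i=14 t=12 v=8: DROP (t<17-1); WM=17
i=15 t=17 v=5: → [16,18); WM=17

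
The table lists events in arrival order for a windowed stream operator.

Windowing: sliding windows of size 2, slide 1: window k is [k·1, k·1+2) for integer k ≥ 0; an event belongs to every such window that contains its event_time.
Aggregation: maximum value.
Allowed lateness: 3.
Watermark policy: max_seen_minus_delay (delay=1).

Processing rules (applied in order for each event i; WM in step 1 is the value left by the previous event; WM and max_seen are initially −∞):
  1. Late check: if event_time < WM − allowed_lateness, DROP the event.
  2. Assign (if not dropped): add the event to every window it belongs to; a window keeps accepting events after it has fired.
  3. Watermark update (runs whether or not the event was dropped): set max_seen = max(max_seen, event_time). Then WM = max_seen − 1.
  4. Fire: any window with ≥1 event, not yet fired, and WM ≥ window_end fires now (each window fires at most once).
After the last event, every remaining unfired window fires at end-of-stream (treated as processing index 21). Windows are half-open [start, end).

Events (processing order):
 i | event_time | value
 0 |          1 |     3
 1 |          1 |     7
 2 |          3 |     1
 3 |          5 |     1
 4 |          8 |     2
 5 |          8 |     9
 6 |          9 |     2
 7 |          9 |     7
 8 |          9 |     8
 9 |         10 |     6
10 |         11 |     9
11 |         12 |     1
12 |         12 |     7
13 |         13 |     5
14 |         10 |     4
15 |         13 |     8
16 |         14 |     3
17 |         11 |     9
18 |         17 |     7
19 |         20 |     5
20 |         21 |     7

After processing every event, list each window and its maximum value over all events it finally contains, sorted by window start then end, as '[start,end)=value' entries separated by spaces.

[0,2)=7 [1,3)=7 [2,4)=1 [3,5)=1 [4,6)=1 [5,7)=1 [7,9)=9 [8,10)=9 [9,11)=8 [10,12)=9 [11,13)=9 [12,14)=8 [13,15)=8 [14,16)=3 [16,18)=7 [17,19)=7 [19,21)=5 [20,22)=7 [21,23)=7

i=0 t=1 v=3: → [1,3),[0,2); WM=0
i=1 t=1 v=7: → [1,3),[0,2); WM=0
i=2 t=3 v=1: → [3,5),[2,4); WM=2; [0,2) fires=7
i=3 t=5 v=1: → [5,7),[4,6); WM=4; [1,3) fires=7 [2,4) fires=1
i=4 t=8 v=2: → [8,10),[7,9); WM=7; [3,5) fires=1 [4,6) fires=1 [5,7) fires=1
i=5 t=8 v=9: → [8,10),[7,9); WM=7
i=6 t=9 v=2: → [9,11),[8,10); WM=8
i=7 t=9 v=7: → [9,11),[8,10); WM=8
i=8 t=9 v=8: → [9,11),[8,10); WM=8
i=9 t=10 v=6: → [10,12),[9,11); WM=9; [7,9) fires=9
i=10 t=11 v=9: → [11,13),[10,12); WM=10; [8,10) fires=9
i=11 t=12 v=1: → [12,14),[11,13); WM=11; [9,11) fires=8
i=12 t=12 v=7: → [12,14),[11,13); WM=11
i=13 t=13 v=5: → [13,15),[12,14); WM=12; [10,12) fires=9
i=14 t=10 v=4: → [10,12),[9,11); WM=12
i=15 t=13 v=8: → [13,15),[12,14); WM=12
i=16 t=14 v=3: → [14,16),[13,15); WM=13; [11,13) fires=9
i=17 t=11 v=9: → [11,13),[10,12); WM=13
i=18 t=17 v=7: → [17,19),[16,18); WM=16; [12,14) fires=8 [13,15) fires=8 [14,16) fires=3
i=19 t=20 v=5: → [20,22),[19,21); WM=19; [16,18) fires=7 [17,19) fires=7
i=20 t=21 v=7: → [21,23),[20,22); WM=20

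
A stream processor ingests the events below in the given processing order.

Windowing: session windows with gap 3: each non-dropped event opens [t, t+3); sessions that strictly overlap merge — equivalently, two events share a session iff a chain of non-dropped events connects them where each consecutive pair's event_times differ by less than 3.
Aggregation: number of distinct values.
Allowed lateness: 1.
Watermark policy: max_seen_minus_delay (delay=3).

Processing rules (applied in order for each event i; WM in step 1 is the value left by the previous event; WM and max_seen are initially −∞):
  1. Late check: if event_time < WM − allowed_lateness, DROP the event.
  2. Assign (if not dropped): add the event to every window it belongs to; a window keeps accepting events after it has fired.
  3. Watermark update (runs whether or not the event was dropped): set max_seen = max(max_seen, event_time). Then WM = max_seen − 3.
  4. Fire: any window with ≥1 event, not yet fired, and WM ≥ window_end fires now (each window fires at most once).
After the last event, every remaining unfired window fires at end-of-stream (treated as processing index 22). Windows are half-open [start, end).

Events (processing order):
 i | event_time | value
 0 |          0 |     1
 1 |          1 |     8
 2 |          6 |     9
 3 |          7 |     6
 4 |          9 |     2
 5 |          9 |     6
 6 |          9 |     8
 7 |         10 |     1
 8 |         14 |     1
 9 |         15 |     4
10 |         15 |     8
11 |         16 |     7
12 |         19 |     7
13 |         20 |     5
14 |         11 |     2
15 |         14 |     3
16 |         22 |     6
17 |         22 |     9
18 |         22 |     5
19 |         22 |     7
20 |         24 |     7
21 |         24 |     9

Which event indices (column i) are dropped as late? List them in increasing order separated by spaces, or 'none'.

i=0 t=0 v=1: → [0,3); WM=-3
i=1 t=1 v=8: → [0,4); WM=-2
i=2 t=6 v=9: → [6,9); WM=3
i=3 t=7 v=6: → [6,10); WM=4
i=4 t=9 v=2: → [6,12); WM=6
i=5 t=9 v=6: → [6,12); WM=6
i=6 t=9 v=8: → [6,12); WM=6
i=7 t=10 v=1: → [6,13); WM=7
i=8 t=14 v=1: → [14,17); WM=11
i=9 t=15 v=4: → [14,18); WM=12
i=10 t=15 v=8: → [14,18); WM=12
i=11 t=16 v=7: → [14,19); WM=13
i=12 t=19 v=7: → [19,22); WM=16
i=13 t=20 v=5: → [19,23); WM=17
i=14 t=11 v=2: DROP (t<17-1); WM=17
i=15 t=14 v=3: DROP (t<17-1); WM=17
i=16 t=22 v=6: → [19,25); WM=19
i=17 t=22 v=9: → [19,25); WM=19
i=18 t=22 v=5: → [19,25); WM=19
i=19 t=22 v=7: → [19,25); WM=19
i=20 t=24 v=7: → [19,27); WM=21
i=21 t=24 v=9: → [19,27); WM=21

14 15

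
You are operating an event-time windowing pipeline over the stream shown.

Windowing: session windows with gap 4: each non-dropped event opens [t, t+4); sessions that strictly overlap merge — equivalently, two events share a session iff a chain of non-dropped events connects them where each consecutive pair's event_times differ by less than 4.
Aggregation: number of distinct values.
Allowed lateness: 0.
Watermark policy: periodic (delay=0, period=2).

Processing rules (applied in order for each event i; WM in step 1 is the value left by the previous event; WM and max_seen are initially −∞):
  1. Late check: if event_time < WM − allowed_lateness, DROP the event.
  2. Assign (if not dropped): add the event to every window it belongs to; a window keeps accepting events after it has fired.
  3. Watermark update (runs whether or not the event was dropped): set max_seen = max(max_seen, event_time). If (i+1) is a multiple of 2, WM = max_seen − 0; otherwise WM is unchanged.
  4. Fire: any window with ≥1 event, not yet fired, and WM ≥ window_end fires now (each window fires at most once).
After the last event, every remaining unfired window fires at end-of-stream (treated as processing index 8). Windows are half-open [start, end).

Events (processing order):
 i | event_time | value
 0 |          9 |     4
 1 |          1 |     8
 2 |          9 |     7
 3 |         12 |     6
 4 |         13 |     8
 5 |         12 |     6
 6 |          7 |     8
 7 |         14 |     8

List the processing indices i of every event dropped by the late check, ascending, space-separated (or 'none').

6

i=0 t=9 v=4: → [9,13); WM=−∞
i=1 t=1 v=8: → [1,5); WM=9
i=2 t=9 v=7: → [9,13); WM=9
i=3 t=12 v=6: → [9,16); WM=12
i=4 t=13 v=8: → [9,17); WM=12
i=5 t=12 v=6: → [9,17); WM=13
i=6 t=7 v=8: DROP (t<13-0); WM=13
i=7 t=14 v=8: → [9,18); WM=14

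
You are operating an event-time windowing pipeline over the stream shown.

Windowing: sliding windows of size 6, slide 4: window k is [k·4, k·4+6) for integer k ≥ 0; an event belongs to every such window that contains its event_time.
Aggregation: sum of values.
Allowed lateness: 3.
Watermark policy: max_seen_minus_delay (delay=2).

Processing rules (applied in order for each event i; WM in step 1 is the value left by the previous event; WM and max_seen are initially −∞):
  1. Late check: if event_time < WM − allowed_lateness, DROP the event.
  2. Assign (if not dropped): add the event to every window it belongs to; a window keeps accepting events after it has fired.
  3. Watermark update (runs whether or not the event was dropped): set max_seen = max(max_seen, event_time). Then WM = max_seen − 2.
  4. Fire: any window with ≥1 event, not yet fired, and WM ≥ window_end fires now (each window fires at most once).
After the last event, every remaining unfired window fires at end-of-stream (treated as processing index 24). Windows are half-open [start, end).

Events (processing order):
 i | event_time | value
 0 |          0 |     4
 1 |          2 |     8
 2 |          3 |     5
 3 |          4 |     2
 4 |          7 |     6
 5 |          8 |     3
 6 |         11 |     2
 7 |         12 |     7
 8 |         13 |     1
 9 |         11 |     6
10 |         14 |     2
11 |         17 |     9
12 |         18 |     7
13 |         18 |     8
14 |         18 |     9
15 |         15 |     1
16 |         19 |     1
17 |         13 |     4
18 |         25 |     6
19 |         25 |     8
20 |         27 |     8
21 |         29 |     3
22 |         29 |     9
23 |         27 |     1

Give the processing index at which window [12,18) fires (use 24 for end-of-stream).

i=0 t=0 v=4: → [0,6); WM=-2
i=1 t=2 v=8: → [0,6); WM=0
i=2 t=3 v=5: → [0,6); WM=1
i=3 t=4 v=2: → [4,10),[0,6); WM=2
i=4 t=7 v=6: → [4,10); WM=5
i=5 t=8 v=3: → [8,14),[4,10); WM=6; [0,6) fires=19
i=6 t=11 v=2: → [8,14); WM=9
i=7 t=12 v=7: → [12,18),[8,14); WM=10; [4,10) fires=11
i=8 t=13 v=1: → [12,18),[8,14); WM=11
i=9 t=11 v=6: → [8,14); WM=11
i=10 t=14 v=2: → [12,18); WM=12
i=11 t=17 v=9: → [16,22),[12,18); WM=15; [8,14) fires=19
i=12 t=18 v=7: → [16,22); WM=16
i=13 t=18 v=8: → [16,22); WM=16
i=14 t=18 v=9: → [16,22); WM=16
i=15 t=15 v=1: → [12,18); WM=16
i=16 t=19 v=1: → [16,22); WM=17
i=17 t=13 v=4: DROP (t<17-3); WM=17
i=18 t=25 v=6: → [24,30),[20,26); WM=23; [12,18) fires=20 [16,22) fires=34
i=19 t=25 v=8: → [24,30),[20,26); WM=23
i=20 t=27 v=8: → [24,30); WM=25
i=21 t=29 v=3: → [28,34),[24,30); WM=27; [20,26) fires=14
i=22 t=29 v=9: → [28,34),[24,30); WM=27
i=23 t=27 v=1: → [24,30); WM=27

18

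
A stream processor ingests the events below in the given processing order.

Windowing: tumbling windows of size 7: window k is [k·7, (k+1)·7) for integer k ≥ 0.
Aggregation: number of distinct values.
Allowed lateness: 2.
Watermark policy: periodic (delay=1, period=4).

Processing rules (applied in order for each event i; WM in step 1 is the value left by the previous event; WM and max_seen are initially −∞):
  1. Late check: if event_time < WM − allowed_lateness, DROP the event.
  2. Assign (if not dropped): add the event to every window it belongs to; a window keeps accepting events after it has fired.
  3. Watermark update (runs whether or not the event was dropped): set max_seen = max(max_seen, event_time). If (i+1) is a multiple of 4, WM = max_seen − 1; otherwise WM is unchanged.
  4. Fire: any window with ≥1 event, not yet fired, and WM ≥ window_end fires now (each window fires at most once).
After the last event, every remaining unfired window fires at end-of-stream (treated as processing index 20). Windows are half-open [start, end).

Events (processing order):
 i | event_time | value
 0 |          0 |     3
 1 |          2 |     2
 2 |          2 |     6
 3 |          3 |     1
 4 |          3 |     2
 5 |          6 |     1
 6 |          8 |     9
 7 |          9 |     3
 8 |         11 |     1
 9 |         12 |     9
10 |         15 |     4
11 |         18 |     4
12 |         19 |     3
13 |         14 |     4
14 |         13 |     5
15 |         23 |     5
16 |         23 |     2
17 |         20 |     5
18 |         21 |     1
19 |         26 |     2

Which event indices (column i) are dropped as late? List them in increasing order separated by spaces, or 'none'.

i=0 t=0 v=3: → [0,7); WM=−∞
i=1 t=2 v=2: → [0,7); WM=−∞
i=2 t=2 v=6: → [0,7); WM=−∞
i=3 t=3 v=1: → [0,7); WM=2
i=4 t=3 v=2: → [0,7); WM=2
i=5 t=6 v=1: → [0,7); WM=2
i=6 t=8 v=9: → [7,14); WM=2
i=7 t=9 v=3: → [7,14); WM=8; [0,7) fires=4
i=8 t=11 v=1: → [7,14); WM=8
i=9 t=12 v=9: → [7,14); WM=8
i=10 t=15 v=4: → [14,21); WM=8
i=11 t=18 v=4: → [14,21); WM=17; [7,14) fires=3
i=12 t=19 v=3: → [14,21); WM=17
i=13 t=14 v=4: DROP (t<17-2); WM=17
i=14 t=13 v=5: DROP (t<17-2); WM=17
i=15 t=23 v=5: → [21,28); WM=22; [14,21) fires=2
i=16 t=23 v=2: → [21,28); WM=22
i=17 t=20 v=5: → [14,21); WM=22
i=18 t=21 v=1: → [21,28); WM=22
i=19 t=26 v=2: → [21,28); WM=25

13 14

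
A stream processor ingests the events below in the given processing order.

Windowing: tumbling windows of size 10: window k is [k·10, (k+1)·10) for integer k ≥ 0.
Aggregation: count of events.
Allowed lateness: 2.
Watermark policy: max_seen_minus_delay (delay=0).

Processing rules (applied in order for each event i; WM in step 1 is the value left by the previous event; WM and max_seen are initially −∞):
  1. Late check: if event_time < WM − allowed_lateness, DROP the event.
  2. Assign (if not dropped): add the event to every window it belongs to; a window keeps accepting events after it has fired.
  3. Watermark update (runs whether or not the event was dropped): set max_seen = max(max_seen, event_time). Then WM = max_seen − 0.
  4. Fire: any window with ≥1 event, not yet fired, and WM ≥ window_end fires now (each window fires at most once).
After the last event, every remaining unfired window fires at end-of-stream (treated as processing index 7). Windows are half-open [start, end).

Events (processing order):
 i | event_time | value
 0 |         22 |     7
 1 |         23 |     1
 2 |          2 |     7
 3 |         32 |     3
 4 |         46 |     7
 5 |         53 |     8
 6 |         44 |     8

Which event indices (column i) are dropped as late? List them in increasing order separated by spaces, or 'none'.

2 6

i=0 t=22 v=7: → [20,30); WM=22
i=1 t=23 v=1: → [20,30); WM=23
i=2 t=2 v=7: DROP (t<23-2); WM=23
i=3 t=32 v=3: → [30,40); WM=32; [20,30) fires=2
i=4 t=46 v=7: → [40,50); WM=46; [30,40) fires=1
i=5 t=53 v=8: → [50,60); WM=53; [40,50) fires=1
i=6 t=44 v=8: DROP (t<53-2); WM=53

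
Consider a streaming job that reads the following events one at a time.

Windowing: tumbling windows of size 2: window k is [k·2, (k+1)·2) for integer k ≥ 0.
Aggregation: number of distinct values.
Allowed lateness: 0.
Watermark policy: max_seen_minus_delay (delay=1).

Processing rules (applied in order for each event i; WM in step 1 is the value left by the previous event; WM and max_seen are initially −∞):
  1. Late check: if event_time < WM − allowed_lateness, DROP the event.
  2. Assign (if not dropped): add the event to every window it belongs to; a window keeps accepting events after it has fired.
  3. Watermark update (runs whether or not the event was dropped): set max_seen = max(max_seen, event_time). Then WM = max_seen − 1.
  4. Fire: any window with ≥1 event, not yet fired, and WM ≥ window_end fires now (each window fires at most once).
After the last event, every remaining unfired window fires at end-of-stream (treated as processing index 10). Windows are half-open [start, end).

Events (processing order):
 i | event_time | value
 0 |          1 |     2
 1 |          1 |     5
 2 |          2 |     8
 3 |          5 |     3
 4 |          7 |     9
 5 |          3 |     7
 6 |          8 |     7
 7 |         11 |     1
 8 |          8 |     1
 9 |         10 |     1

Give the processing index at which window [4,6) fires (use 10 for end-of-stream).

4

i=0 t=1 v=2: → [0,2); WM=0
i=1 t=1 v=5: → [0,2); WM=0
i=2 t=2 v=8: → [2,4); WM=1
i=3 t=5 v=3: → [4,6); WM=4; [0,2) fires=2 [2,4) fires=1
i=4 t=7 v=9: → [6,8); WM=6; [4,6) fires=1
i=5 t=3 v=7: DROP (t<6-0); WM=6
i=6 t=8 v=7: → [8,10); WM=7
i=7 t=11 v=1: → [10,12); WM=10; [6,8) fires=1 [8,10) fires=1
i=8 t=8 v=1: DROP (t<10-0); WM=10
i=9 t=10 v=1: → [10,12); WM=10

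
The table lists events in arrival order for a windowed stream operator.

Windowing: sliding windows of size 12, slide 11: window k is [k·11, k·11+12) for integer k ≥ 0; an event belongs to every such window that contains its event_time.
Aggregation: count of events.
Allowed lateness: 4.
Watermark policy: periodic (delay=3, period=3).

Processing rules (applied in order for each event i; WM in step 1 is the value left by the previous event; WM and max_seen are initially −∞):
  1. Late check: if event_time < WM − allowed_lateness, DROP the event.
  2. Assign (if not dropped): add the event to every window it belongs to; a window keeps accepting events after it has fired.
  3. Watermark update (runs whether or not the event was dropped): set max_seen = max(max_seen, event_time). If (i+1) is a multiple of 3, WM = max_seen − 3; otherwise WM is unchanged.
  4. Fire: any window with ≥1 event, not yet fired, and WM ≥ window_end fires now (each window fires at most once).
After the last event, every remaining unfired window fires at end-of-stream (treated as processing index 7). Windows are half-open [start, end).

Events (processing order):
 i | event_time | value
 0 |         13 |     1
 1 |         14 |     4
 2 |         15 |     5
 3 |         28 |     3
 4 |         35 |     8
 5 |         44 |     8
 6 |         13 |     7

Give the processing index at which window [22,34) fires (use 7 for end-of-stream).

i=0 t=13 v=1: → [11,23); WM=−∞
i=1 t=14 v=4: → [11,23); WM=−∞
i=2 t=15 v=5: → [11,23); WM=12
i=3 t=28 v=3: → [22,34); WM=12
i=4 t=35 v=8: → [33,45); WM=12
i=5 t=44 v=8: → [44,56),[33,45); WM=41; [11,23) fires=3 [22,34) fires=1
i=6 t=13 v=7: DROP (t<41-4); WM=41

5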